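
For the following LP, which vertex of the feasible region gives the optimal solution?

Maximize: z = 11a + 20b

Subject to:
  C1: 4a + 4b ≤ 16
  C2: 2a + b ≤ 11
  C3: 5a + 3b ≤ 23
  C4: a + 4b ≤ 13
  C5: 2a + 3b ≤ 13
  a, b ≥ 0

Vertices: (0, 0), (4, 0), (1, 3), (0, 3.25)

Evaluate the objective at each vertex of the feasible region:
  z(0, 0) = 0
  z(4, 0) = 44
  z(1, 3) = 71  ←
  z(0, 3.25) = 65
The maximum is at a = 1, b = 3.

(1, 3)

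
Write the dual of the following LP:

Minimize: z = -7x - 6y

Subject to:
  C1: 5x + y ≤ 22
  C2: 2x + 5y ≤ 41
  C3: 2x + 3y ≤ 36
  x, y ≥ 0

Primal min cᵀx s.t. Ax ≤ b, x ≥ 0  →  Dual max −bᵀy s.t. Aᵀy ≥ −c, y ≥ 0.

Maximize: z = -22y1 - 41y2 - 36y3

Subject to:
  5y1 + 2y2 + 2y3 ≥ 7
  y1 + 5y2 + 3y3 ≥ 6
  y1, y2, y3 ≥ 0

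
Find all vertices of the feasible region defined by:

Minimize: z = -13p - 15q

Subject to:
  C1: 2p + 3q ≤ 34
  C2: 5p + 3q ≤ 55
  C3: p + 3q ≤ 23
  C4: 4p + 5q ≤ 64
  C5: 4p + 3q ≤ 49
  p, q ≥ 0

(0, 0), (11, 0), (8, 5), (0, 7.667)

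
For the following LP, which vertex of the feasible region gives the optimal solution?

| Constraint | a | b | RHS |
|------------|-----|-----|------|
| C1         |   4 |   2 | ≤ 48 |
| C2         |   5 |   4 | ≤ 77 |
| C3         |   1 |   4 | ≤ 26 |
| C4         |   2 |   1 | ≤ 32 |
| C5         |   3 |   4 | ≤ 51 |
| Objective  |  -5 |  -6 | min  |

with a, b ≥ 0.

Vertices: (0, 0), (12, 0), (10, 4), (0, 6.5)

Evaluate the objective at each vertex of the feasible region:
  z(0, 0) = 0
  z(12, 0) = -60
  z(10, 4) = -74  ←
  z(0, 6.5) = -39
The minimum is at a = 10, b = 4.

(10, 4)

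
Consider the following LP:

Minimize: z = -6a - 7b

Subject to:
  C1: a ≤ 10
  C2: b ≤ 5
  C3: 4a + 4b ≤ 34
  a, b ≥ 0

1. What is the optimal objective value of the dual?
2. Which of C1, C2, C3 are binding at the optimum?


1. -56
2. C2, C3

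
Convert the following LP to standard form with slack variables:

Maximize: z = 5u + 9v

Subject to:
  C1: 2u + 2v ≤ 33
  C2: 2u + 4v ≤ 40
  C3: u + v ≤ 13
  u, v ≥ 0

max z = 5u + 9v

s.t.
  2u + 2v + s1 = 33
  2u + 4v + s2 = 40
  u + v + s3 = 13
  u, v, s1, s2, s3 ≥ 0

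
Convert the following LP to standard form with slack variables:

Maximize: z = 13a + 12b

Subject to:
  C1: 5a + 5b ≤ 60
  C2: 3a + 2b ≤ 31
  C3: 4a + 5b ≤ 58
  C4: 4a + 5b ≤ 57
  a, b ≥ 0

max z = 13a + 12b

s.t.
  5a + 5b + s1 = 60
  3a + 2b + s2 = 31
  4a + 5b + s3 = 58
  4a + 5b + s4 = 57
  a, b, s1, s2, s3, s4 ≥ 0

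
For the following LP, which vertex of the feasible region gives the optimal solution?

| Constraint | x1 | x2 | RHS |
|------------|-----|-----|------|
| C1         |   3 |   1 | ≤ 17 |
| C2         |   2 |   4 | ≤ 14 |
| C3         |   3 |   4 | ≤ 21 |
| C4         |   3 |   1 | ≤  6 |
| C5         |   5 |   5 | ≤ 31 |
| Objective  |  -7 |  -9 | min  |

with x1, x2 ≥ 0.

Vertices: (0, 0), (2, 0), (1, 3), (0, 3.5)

Evaluate the objective at each vertex of the feasible region:
  z(0, 0) = 0
  z(2, 0) = -14
  z(1, 3) = -34  ←
  z(0, 3.5) = -31.5
The minimum is at x1 = 1, x2 = 3.

(1, 3)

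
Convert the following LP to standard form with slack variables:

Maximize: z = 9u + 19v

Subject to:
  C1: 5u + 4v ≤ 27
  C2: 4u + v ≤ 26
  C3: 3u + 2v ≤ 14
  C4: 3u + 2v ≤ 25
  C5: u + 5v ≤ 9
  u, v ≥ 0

max z = 9u + 19v

s.t.
  5u + 4v + s1 = 27
  4u + v + s2 = 26
  3u + 2v + s3 = 14
  3u + 2v + s4 = 25
  u + 5v + s5 = 9
  u, v, s1, s2, s3, s4, s5 ≥ 0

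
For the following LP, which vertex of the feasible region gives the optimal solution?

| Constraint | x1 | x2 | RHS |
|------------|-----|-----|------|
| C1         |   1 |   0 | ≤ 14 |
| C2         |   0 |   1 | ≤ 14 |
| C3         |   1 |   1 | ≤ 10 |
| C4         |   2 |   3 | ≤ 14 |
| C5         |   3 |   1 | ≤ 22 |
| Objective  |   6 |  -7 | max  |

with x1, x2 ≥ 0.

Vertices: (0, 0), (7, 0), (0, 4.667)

Evaluate the objective at each vertex of the feasible region:
  z(0, 0) = 0
  z(7, 0) = 42  ←
  z(0, 4.667) = -32.67
The maximum is at x1 = 7, x2 = 0.

(7, 0)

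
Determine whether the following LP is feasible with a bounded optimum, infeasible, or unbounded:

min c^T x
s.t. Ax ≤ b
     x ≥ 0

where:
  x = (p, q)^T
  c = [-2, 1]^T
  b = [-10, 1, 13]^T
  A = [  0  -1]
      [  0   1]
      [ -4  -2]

Infeasible (no feasible solution exists)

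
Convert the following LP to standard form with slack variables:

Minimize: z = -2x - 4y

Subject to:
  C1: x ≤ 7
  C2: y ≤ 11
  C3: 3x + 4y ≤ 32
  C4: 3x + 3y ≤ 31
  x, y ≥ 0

min z = -2x - 4y

s.t.
  x + s1 = 7
  y + s2 = 11
  3x + 4y + s3 = 32
  3x + 3y + s4 = 31
  x, y, s1, s2, s3, s4 ≥ 0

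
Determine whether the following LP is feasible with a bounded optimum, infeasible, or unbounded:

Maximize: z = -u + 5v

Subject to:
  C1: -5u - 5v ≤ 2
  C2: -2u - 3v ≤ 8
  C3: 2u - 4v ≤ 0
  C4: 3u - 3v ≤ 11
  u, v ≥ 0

Unbounded (objective can increase without bound)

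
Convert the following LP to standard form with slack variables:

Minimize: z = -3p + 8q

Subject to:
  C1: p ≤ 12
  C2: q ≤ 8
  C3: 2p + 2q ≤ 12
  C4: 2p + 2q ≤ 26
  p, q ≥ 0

min z = -3p + 8q

s.t.
  p + s1 = 12
  q + s2 = 8
  2p + 2q + s3 = 12
  2p + 2q + s4 = 26
  p, q, s1, s2, s3, s4 ≥ 0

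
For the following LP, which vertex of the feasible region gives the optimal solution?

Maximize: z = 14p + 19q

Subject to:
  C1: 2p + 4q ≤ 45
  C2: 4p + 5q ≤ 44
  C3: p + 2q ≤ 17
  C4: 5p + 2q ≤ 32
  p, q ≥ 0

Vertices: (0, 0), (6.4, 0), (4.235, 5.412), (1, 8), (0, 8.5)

Evaluate the objective at each vertex of the feasible region:
  z(0, 0) = 0
  z(6.4, 0) = 89.6
  z(4.235, 5.412) = 162.1
  z(1, 8) = 166  ←
  z(0, 8.5) = 161.5
The maximum is at p = 1, q = 8.

(1, 8)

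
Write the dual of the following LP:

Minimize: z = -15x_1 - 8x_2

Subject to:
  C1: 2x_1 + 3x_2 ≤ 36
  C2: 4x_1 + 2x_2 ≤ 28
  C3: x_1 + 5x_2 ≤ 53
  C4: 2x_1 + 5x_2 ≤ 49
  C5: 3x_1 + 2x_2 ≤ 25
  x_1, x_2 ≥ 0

Primal min cᵀx s.t. Ax ≤ b, x ≥ 0  →  Dual max −bᵀy s.t. Aᵀy ≥ −c, y ≥ 0.

Maximize: z = -36y1 - 28y2 - 53y3 - 49y4 - 25y5

Subject to:
  2y1 + 4y2 + y3 + 2y4 + 3y5 ≥ 15
  3y1 + 2y2 + 5y3 + 5y4 + 2y5 ≥ 8
  y1, y2, y3, y4, y5 ≥ 0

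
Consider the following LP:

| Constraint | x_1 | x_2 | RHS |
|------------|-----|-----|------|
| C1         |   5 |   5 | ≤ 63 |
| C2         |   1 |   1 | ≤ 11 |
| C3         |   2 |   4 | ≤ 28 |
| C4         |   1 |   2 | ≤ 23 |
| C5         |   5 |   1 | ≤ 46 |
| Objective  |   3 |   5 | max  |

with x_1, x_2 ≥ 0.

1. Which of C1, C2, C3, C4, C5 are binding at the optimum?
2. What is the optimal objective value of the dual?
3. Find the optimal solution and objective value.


1. C2, C3
2. 39
3. x_1 = 8, x_2 = 3, z = 39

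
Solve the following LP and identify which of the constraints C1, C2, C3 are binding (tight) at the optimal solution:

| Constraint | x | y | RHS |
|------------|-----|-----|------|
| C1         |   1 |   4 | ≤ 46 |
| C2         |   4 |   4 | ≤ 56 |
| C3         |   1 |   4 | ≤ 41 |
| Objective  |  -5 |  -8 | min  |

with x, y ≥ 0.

At x = 5, y = 9, compute slack b - a·x for each constraint:
  C1: 46 − 41 = 5  (slack)
  C2: 56 − 56 = 0  (binding)
  C3: 41 − 41 = 0  (binding)

Optimal: x = 5, y = 9
Binding: C2, C3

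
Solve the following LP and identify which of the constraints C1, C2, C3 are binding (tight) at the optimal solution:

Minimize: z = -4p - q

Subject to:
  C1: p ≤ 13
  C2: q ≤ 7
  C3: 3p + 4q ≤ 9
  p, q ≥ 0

At p = 3, q = 0, compute slack b - a·x for each constraint:
  C1: 13 − 3 = 10  (slack)
  C2: 7 − 0 = 7  (slack)
  C3: 9 − 9 = 0  (binding)

Optimal: p = 3, q = 0
Binding: C3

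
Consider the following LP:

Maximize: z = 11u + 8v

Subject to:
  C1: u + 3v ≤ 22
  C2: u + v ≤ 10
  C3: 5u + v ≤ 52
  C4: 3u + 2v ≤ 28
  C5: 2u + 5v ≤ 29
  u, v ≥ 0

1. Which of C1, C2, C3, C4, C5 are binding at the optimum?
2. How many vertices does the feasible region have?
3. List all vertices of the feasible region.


1. C2, C4
2. 5
3. (0, 0), (9.333, 0), (8, 2), (7, 3), (0, 5.8)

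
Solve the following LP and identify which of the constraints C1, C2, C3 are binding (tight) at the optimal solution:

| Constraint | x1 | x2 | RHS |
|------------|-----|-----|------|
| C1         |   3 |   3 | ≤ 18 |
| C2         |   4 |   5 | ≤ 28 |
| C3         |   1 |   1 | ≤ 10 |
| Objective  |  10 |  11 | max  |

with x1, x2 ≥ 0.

At x1 = 2, x2 = 4, compute slack b - a·x for each constraint:
  C1: 18 − 18 = 0  (binding)
  C2: 28 − 28 = 0  (binding)
  C3: 10 − 6 = 4  (slack)

Optimal: x1 = 2, x2 = 4
Binding: C1, C2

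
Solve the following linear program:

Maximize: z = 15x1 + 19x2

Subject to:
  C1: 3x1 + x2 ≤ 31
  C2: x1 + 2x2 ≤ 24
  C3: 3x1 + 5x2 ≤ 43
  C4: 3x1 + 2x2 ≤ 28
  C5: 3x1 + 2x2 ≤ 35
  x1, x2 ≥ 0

Evaluate the objective at each vertex of the feasible region:
  z(0, 0) = 0
  z(9.333, 0) = 140
  z(6, 5) = 185  ←
  z(0, 8.6) = 163.4
The maximum is at x1 = 6, x2 = 5.

x1 = 6, x2 = 5, z = 185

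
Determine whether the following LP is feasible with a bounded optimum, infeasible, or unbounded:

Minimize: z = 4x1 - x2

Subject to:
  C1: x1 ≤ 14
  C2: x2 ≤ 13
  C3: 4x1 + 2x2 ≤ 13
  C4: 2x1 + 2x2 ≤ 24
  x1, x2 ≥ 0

Feasible with a bounded optimal solution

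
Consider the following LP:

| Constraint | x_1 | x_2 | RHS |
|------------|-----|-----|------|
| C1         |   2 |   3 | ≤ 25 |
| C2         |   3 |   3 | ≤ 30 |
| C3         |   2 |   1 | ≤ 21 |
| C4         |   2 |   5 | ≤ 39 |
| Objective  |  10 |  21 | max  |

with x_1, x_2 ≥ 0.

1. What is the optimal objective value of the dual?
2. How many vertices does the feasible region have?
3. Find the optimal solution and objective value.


1. 167
2. 5
3. x_1 = 2, x_2 = 7, z = 167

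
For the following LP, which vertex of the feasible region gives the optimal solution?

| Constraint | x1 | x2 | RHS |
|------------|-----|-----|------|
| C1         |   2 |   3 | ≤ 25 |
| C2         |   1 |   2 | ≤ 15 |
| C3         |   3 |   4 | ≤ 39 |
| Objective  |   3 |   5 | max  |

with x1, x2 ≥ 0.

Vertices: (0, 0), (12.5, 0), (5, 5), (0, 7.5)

Evaluate the objective at each vertex of the feasible region:
  z(0, 0) = 0
  z(12.5, 0) = 37.5
  z(5, 5) = 40  ←
  z(0, 7.5) = 37.5
The maximum is at x1 = 5, x2 = 5.

(5, 5)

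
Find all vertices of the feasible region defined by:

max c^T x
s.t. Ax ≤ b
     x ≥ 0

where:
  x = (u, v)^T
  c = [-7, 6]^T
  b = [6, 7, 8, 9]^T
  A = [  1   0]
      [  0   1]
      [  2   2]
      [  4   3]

(0, 0), (2.25, 0), (0, 3)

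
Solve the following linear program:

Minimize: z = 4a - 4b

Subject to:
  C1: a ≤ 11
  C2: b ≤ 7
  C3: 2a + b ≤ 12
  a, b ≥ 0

Evaluate the objective at each vertex of the feasible region:
  z(0, 0) = 0
  z(6, 0) = 24
  z(2.5, 7) = -18
  z(0, 7) = -28  ←
The minimum is at a = 0, b = 7.

a = 0, b = 7, z = -28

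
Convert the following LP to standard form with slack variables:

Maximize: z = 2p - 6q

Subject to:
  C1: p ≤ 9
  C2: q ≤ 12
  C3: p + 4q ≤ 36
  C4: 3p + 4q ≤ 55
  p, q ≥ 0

max z = 2p - 6q

s.t.
  p + s1 = 9
  q + s2 = 12
  p + 4q + s3 = 36
  3p + 4q + s4 = 55
  p, q, s1, s2, s3, s4 ≥ 0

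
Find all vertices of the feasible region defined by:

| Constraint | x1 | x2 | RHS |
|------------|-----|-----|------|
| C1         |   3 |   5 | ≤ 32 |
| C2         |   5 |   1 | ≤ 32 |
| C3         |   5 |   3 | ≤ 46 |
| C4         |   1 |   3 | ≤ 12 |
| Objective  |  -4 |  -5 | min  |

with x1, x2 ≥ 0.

(0, 0), (6.4, 0), (6, 2), (0, 4)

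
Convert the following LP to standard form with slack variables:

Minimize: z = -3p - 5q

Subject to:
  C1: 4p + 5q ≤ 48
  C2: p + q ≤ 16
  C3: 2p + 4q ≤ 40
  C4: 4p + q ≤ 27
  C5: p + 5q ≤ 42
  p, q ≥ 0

min z = -3p - 5q

s.t.
  4p + 5q + s1 = 48
  p + q + s2 = 16
  2p + 4q + s3 = 40
  4p + q + s4 = 27
  p + 5q + s5 = 42
  p, q, s1, s2, s3, s4, s5 ≥ 0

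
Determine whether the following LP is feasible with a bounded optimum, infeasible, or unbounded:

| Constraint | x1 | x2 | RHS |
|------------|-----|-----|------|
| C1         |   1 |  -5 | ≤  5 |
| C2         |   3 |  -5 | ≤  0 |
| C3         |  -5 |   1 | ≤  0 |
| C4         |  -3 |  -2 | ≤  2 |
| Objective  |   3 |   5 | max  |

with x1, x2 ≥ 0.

Unbounded (objective can increase without bound)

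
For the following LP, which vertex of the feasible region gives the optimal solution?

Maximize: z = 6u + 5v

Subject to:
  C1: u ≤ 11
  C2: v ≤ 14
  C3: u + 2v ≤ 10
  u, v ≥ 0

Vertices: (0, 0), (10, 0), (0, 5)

Evaluate the objective at each vertex of the feasible region:
  z(0, 0) = 0
  z(10, 0) = 60  ←
  z(0, 5) = 25
The maximum is at u = 10, v = 0.

(10, 0)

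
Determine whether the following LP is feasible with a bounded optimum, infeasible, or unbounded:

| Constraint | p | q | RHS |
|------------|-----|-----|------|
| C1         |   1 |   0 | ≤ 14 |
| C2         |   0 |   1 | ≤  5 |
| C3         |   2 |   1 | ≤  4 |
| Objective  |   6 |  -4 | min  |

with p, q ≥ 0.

Feasible with a bounded optimal solution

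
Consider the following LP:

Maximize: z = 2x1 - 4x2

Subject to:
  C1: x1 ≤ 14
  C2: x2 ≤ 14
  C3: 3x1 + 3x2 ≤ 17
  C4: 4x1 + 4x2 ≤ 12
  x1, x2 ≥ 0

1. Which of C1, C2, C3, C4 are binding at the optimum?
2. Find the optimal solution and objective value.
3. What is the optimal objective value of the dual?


1. C4
2. x1 = 3, x2 = 0, z = 6
3. 6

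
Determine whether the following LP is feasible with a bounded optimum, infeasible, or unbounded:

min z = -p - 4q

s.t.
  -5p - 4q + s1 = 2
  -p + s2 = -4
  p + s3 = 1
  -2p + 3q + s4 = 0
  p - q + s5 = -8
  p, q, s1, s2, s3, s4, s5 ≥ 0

Infeasible (no feasible solution exists)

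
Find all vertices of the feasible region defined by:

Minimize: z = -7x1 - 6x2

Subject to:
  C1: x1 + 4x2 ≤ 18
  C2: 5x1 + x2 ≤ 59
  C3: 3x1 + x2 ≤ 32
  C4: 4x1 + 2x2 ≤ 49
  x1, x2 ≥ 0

(0, 0), (10.67, 0), (10, 2), (0, 4.5)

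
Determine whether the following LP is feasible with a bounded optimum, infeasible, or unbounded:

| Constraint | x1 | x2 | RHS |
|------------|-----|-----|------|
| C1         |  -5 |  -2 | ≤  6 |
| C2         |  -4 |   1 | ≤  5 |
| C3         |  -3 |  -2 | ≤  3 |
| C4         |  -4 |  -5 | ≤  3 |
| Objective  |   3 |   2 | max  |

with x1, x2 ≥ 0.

Unbounded (objective can increase without bound)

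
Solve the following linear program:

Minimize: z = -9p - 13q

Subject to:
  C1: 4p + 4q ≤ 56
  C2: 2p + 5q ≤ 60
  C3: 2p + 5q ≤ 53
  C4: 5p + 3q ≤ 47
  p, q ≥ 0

Evaluate the objective at each vertex of the feasible region:
  z(0, 0) = 0
  z(9.4, 0) = -84.6
  z(4, 9) = -153  ←
  z(0, 10.6) = -137.8
The minimum is at p = 4, q = 9.

p = 4, q = 9, z = -153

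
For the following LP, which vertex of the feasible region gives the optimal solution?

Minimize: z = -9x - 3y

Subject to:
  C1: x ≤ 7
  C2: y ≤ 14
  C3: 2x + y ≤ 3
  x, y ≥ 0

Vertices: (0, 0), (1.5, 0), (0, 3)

Evaluate the objective at each vertex of the feasible region:
  z(0, 0) = 0
  z(1.5, 0) = -13.5  ←
  z(0, 3) = -9
The minimum is at x = 1.5, y = 0.

(1.5, 0)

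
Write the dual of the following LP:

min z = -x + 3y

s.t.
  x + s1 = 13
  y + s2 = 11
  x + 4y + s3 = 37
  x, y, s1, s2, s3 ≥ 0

Primal min cᵀx s.t. Ax ≤ b, x ≥ 0  →  Dual max −bᵀy s.t. Aᵀy ≥ −c, y ≥ 0.

Maximize: z = -13y1 - 11y2 - 37y3

Subject to:
  y1 + y3 ≥ 1
  y2 + 4y3 ≥ -3
  y1, y2, y3 ≥ 0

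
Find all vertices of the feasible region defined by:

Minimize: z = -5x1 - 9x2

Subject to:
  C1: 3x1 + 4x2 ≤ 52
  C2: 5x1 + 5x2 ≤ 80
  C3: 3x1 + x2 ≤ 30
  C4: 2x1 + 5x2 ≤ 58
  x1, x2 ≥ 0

(0, 0), (10, 0), (7.556, 7.333), (4, 10), (0, 11.6)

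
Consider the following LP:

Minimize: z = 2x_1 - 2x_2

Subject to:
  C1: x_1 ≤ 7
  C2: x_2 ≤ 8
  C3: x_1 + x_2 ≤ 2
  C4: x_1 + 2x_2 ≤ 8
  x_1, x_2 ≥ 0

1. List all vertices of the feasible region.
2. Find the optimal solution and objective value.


1. (0, 0), (2, 0), (0, 2)
2. x_1 = 0, x_2 = 2, z = -4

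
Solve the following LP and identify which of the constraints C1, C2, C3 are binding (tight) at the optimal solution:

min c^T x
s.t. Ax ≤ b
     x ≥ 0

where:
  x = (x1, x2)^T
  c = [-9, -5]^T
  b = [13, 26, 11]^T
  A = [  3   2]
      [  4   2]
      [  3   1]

At x1 = 3, x2 = 2, compute slack b - a·x for each constraint:
  C1: 13 − 13 = 0  (binding)
  C2: 26 − 16 = 10  (slack)
  C3: 11 − 11 = 0  (binding)

Optimal: x1 = 3, x2 = 2
Binding: C1, C3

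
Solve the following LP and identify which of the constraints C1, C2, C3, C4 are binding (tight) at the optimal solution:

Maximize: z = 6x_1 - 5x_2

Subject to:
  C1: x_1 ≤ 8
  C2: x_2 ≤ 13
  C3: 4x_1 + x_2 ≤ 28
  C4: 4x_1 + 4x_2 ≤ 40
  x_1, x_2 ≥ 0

At x_1 = 7, x_2 = 0, compute slack b - a·x for each constraint:
  C1: 8 − 7 = 1  (slack)
  C2: 13 − 0 = 13  (slack)
  C3: 28 − 28 = 0  (binding)
  C4: 40 − 28 = 12  (slack)

Optimal: x_1 = 7, x_2 = 0
Binding: C3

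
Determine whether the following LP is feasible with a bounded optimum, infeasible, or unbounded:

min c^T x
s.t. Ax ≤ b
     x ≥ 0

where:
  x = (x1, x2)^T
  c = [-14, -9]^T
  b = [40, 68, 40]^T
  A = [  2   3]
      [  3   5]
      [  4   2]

Feasible with a bounded optimal solution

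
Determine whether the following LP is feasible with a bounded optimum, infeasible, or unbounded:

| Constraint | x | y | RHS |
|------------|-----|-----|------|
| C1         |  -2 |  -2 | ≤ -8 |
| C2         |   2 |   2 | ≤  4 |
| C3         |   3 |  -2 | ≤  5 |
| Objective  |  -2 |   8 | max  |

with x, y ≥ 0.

Infeasible (no feasible solution exists)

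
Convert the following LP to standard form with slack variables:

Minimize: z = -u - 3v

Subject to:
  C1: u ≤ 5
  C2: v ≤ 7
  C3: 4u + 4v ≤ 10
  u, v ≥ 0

min z = -u - 3v

s.t.
  u + s1 = 5
  v + s2 = 7
  4u + 4v + s3 = 10
  u, v, s1, s2, s3 ≥ 0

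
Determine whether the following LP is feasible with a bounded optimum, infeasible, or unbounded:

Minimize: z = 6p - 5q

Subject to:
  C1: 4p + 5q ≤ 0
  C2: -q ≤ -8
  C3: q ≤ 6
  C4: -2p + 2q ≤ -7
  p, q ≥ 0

Infeasible (no feasible solution exists)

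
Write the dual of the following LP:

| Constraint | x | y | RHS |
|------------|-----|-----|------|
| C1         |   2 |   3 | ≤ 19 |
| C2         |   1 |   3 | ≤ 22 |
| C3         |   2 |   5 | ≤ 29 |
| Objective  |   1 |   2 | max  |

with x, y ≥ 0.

Primal max cᵀx s.t. Ax ≤ b, x ≥ 0  →  Dual min bᵀy s.t. Aᵀy ≥ c, y ≥ 0.

Minimize: z = 19y1 + 22y2 + 29y3

Subject to:
  2y1 + y2 + 2y3 ≥ 1
  3y1 + 3y2 + 5y3 ≥ 2
  y1, y2, y3 ≥ 0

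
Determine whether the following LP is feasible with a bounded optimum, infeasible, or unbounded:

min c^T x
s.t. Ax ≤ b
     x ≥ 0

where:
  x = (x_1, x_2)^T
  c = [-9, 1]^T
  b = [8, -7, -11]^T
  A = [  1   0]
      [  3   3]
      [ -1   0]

Infeasible (no feasible solution exists)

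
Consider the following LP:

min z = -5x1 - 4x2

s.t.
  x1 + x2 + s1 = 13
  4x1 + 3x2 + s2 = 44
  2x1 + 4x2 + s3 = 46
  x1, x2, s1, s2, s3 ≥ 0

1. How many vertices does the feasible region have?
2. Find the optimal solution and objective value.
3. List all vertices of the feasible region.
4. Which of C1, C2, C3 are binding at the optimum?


1. 5
2. x1 = 5, x2 = 8, z = -57
3. (0, 0), (11, 0), (5, 8), (3, 10), (0, 11.5)
4. C1, C2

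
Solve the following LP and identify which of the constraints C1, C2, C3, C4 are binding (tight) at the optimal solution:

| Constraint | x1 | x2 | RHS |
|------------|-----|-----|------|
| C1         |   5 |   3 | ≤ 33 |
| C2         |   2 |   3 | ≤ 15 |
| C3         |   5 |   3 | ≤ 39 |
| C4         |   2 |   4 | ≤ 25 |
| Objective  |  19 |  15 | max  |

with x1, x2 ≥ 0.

At x1 = 6, x2 = 1, compute slack b - a·x for each constraint:
  C1: 33 − 33 = 0  (binding)
  C2: 15 − 15 = 0  (binding)
  C3: 39 − 33 = 6  (slack)
  C4: 25 − 16 = 9  (slack)

Optimal: x1 = 6, x2 = 1
Binding: C1, C2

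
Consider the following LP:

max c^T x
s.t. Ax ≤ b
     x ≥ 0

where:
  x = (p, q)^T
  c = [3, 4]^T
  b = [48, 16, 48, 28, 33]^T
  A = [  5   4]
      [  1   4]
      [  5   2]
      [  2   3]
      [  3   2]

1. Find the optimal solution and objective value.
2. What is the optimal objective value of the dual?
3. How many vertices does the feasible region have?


1. p = 8, q = 2, z = 32
2. 32
3. 4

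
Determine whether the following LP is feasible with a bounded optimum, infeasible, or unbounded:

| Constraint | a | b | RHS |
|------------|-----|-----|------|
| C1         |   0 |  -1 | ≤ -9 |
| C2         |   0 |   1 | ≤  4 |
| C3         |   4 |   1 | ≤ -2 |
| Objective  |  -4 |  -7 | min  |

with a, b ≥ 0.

Infeasible (no feasible solution exists)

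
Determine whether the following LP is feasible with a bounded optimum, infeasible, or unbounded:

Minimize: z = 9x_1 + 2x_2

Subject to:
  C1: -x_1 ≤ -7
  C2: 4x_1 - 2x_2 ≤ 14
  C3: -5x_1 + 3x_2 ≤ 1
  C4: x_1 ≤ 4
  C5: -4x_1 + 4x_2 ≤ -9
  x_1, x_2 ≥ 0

Infeasible (no feasible solution exists)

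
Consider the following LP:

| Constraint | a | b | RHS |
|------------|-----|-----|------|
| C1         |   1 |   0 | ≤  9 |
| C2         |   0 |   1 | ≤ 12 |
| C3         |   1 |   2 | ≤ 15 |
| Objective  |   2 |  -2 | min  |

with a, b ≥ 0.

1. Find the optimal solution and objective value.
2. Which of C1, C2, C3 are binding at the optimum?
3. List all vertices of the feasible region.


1. a = 0, b = 7.5, z = -15
2. C3
3. (0, 0), (9, 0), (9, 3), (0, 7.5)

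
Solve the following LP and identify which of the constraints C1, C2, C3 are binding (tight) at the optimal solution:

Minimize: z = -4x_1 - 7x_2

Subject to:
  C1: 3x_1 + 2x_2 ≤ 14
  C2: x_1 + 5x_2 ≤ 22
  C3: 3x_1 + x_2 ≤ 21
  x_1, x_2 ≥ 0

At x_1 = 2, x_2 = 4, compute slack b - a·x for each constraint:
  C1: 14 − 14 = 0  (binding)
  C2: 22 − 22 = 0  (binding)
  C3: 21 − 10 = 11  (slack)

Optimal: x_1 = 2, x_2 = 4
Binding: C1, C2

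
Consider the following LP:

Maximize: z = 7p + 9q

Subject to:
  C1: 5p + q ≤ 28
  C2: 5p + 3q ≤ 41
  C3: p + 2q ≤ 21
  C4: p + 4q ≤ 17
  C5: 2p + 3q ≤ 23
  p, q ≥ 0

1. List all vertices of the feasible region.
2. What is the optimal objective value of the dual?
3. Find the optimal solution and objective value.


1. (0, 0), (5.6, 0), (5, 3), (0, 4.25)
2. 62
3. p = 5, q = 3, z = 62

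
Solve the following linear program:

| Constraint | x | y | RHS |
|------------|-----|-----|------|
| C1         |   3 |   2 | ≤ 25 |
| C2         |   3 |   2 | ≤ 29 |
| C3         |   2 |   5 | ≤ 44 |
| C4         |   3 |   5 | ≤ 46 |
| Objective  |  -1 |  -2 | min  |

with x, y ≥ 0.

Evaluate the objective at each vertex of the feasible region:
  z(0, 0) = 0
  z(8.333, 0) = -8.333
  z(3.667, 7) = -17.67
  z(2, 8) = -18  ←
  z(0, 8.8) = -17.6
The minimum is at x = 2, y = 8.

x = 2, y = 8, z = -18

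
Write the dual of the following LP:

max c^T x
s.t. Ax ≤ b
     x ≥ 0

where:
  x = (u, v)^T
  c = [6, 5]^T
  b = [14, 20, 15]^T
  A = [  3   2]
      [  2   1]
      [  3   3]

Primal max cᵀx s.t. Ax ≤ b, x ≥ 0  →  Dual min bᵀy s.t. Aᵀy ≥ c, y ≥ 0.

Minimize: z = 14y1 + 20y2 + 15y3

Subject to:
  3y1 + 2y2 + 3y3 ≥ 6
  2y1 + y2 + 3y3 ≥ 5
  y1, y2, y3 ≥ 0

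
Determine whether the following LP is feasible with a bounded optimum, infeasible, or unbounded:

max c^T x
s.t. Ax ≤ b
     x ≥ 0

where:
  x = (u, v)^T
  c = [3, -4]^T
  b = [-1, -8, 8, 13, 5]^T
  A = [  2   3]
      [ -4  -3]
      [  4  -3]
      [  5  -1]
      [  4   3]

Infeasible (no feasible solution exists)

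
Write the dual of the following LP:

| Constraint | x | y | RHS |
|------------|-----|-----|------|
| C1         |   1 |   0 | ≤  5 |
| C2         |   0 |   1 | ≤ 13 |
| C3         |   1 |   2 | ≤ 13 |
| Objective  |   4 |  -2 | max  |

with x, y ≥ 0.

Primal max cᵀx s.t. Ax ≤ b, x ≥ 0  →  Dual min bᵀy s.t. Aᵀy ≥ c, y ≥ 0.

Minimize: z = 5y1 + 13y2 + 13y3

Subject to:
  y1 + y3 ≥ 4
  y2 + 2y3 ≥ -2
  y1, y2, y3 ≥ 0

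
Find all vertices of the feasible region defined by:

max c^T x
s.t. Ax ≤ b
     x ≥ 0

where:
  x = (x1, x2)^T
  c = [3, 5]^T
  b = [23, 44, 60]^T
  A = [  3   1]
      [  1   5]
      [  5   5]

(0, 0), (7.667, 0), (5.5, 6.5), (4, 8), (0, 8.8)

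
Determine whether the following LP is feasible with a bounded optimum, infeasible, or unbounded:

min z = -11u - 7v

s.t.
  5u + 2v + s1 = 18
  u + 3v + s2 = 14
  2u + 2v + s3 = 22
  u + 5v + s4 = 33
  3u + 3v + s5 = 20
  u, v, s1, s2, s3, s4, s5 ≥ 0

Feasible with a bounded optimal solution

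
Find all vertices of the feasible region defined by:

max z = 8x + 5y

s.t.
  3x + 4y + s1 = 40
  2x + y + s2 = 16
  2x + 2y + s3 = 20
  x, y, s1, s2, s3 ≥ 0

(0, 0), (8, 0), (6, 4), (0, 10)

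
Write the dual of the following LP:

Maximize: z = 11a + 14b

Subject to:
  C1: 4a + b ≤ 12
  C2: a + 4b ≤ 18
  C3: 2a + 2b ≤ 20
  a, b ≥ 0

Primal max cᵀx s.t. Ax ≤ b, x ≥ 0  →  Dual min bᵀy s.t. Aᵀy ≥ c, y ≥ 0.

Minimize: z = 12y1 + 18y2 + 20y3

Subject to:
  4y1 + y2 + 2y3 ≥ 11
  y1 + 4y2 + 2y3 ≥ 14
  y1, y2, y3 ≥ 0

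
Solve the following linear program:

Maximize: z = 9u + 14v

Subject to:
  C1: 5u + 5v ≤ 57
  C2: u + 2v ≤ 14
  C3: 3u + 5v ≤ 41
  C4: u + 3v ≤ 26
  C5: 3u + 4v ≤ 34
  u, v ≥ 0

Evaluate the objective at each vertex of the feasible region:
  z(0, 0) = 0
  z(11.33, 0) = 102
  z(6, 4) = 110  ←
  z(0, 7) = 98
The maximum is at u = 6, v = 4.

u = 6, v = 4, z = 110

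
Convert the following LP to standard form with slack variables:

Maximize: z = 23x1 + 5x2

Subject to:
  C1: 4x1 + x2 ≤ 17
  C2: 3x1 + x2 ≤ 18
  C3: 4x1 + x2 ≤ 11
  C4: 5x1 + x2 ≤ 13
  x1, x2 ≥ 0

max z = 23x1 + 5x2

s.t.
  4x1 + x2 + s1 = 17
  3x1 + x2 + s2 = 18
  4x1 + x2 + s3 = 11
  5x1 + x2 + s4 = 13
  x1, x2, s1, s2, s3, s4 ≥ 0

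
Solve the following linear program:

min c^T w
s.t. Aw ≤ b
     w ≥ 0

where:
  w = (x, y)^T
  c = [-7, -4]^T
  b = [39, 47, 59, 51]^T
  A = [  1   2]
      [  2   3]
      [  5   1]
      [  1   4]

Evaluate the objective at each vertex of the feasible region:
  z(0, 0) = 0
  z(11.8, 0) = -82.6
  z(10, 9) = -106  ←
  z(7, 11) = -93
  z(0, 12.75) = -51
The minimum is at x = 10, y = 9.

x = 10, y = 9, z = -106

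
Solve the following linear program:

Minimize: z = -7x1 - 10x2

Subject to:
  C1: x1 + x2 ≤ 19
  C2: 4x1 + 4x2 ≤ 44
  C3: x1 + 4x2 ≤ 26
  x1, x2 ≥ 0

Evaluate the objective at each vertex of the feasible region:
  z(0, 0) = 0
  z(11, 0) = -77
  z(6, 5) = -92  ←
  z(0, 6.5) = -65
The minimum is at x1 = 6, x2 = 5.

x1 = 6, x2 = 5, z = -92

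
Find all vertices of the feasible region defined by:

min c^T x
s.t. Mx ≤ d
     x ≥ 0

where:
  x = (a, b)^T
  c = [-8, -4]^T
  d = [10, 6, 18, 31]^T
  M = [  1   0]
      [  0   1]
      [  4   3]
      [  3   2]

(0, 0), (4.5, 0), (0, 6)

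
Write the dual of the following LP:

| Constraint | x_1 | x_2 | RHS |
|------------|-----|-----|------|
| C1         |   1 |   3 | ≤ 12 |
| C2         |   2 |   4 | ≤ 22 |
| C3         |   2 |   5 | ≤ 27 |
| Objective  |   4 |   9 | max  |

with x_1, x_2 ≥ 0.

Primal max cᵀx s.t. Ax ≤ b, x ≥ 0  →  Dual min bᵀy s.t. Aᵀy ≥ c, y ≥ 0.

Minimize: z = 12y1 + 22y2 + 27y3

Subject to:
  y1 + 2y2 + 2y3 ≥ 4
  3y1 + 4y2 + 5y3 ≥ 9
  y1, y2, y3 ≥ 0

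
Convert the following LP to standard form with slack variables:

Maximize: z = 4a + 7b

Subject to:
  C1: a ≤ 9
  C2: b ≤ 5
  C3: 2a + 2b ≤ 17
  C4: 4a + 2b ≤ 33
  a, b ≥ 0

max z = 4a + 7b

s.t.
  a + s1 = 9
  b + s2 = 5
  2a + 2b + s3 = 17
  4a + 2b + s4 = 33
  a, b, s1, s2, s3, s4 ≥ 0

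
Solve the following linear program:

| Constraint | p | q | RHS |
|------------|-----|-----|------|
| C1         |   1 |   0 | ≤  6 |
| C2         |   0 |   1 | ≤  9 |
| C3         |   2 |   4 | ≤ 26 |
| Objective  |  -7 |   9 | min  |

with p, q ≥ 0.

Evaluate the objective at each vertex of the feasible region:
  z(0, 0) = 0
  z(6, 0) = -42  ←
  z(6, 3.5) = -10.5
  z(0, 6.5) = 58.5
The minimum is at p = 6, q = 0.

p = 6, q = 0, z = -42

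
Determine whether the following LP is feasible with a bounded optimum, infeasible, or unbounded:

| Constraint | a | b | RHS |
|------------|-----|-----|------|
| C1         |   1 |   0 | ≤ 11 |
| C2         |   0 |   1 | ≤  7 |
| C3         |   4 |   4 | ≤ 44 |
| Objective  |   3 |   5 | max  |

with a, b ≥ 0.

Feasible with a bounded optimal solution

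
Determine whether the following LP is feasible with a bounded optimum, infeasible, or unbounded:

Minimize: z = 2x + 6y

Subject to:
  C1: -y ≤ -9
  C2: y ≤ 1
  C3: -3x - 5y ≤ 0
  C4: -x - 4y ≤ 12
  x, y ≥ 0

Infeasible (no feasible solution exists)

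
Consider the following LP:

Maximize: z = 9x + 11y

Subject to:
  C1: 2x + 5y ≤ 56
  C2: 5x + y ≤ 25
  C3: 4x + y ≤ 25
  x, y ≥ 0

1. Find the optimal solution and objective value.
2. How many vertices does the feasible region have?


1. x = 3, y = 10, z = 137
2. 4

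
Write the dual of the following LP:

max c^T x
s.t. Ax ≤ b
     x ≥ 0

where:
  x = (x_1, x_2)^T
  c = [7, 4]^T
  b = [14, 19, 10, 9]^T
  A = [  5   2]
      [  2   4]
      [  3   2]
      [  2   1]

Primal max cᵀx s.t. Ax ≤ b, x ≥ 0  →  Dual min bᵀy s.t. Aᵀy ≥ c, y ≥ 0.

Minimize: z = 14y1 + 19y2 + 10y3 + 9y4

Subject to:
  5y1 + 2y2 + 3y3 + 2y4 ≥ 7
  2y1 + 4y2 + 2y3 + y4 ≥ 4
  y1, y2, y3, y4 ≥ 0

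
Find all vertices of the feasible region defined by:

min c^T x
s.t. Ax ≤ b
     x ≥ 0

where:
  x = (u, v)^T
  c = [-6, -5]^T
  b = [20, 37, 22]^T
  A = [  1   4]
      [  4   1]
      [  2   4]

(0, 0), (9.25, 0), (9, 1), (2, 4.5), (0, 5)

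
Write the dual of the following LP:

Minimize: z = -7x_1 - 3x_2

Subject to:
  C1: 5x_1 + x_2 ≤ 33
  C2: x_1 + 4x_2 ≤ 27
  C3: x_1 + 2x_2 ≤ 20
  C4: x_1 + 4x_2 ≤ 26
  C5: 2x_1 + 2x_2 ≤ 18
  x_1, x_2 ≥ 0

Primal min cᵀx s.t. Ax ≤ b, x ≥ 0  →  Dual max −bᵀy s.t. Aᵀy ≥ −c, y ≥ 0.

Maximize: z = -33y1 - 27y2 - 20y3 - 26y4 - 18y5

Subject to:
  5y1 + y2 + y3 + y4 + 2y5 ≥ 7
  y1 + 4y2 + 2y3 + 4y4 + 2y5 ≥ 3
  y1, y2, y3, y4, y5 ≥ 0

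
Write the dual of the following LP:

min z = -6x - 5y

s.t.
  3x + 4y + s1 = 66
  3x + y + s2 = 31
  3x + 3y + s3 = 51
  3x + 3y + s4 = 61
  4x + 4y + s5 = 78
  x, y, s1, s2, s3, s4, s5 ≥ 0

Primal min cᵀx s.t. Ax ≤ b, x ≥ 0  →  Dual max −bᵀy s.t. Aᵀy ≥ −c, y ≥ 0.

Maximize: z = -66y1 - 31y2 - 51y3 - 61y4 - 78y5

Subject to:
  3y1 + 3y2 + 3y3 + 3y4 + 4y5 ≥ 6
  4y1 + y2 + 3y3 + 3y4 + 4y5 ≥ 5
  y1, y2, y3, y4, y5 ≥ 0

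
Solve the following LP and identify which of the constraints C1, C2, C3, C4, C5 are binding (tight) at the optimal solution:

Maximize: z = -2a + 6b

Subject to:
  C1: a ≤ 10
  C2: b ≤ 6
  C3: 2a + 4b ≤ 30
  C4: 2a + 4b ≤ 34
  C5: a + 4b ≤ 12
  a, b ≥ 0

At a = 0, b = 3, compute slack b - a·x for each constraint:
  C1: 10 − 0 = 10  (slack)
  C2: 6 − 3 = 3  (slack)
  C3: 30 − 12 = 18  (slack)
  C4: 34 − 12 = 22  (slack)
  C5: 12 − 12 = 0  (binding)

Optimal: a = 0, b = 3
Binding: C5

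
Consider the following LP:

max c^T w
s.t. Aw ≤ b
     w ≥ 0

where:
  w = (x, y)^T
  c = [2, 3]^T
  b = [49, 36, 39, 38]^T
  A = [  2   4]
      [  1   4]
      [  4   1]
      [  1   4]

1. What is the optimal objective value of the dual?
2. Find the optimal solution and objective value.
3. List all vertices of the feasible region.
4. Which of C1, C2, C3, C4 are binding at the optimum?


1. 37
2. x = 8, y = 7, z = 37
3. (0, 0), (9.75, 0), (8, 7), (0, 9)
4. C2, C3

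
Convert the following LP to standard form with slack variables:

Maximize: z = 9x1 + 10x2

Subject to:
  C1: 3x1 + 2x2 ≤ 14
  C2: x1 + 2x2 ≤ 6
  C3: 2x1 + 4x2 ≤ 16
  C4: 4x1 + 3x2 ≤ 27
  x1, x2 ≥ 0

max z = 9x1 + 10x2

s.t.
  3x1 + 2x2 + s1 = 14
  x1 + 2x2 + s2 = 6
  2x1 + 4x2 + s3 = 16
  4x1 + 3x2 + s4 = 27
  x1, x2, s1, s2, s3, s4 ≥ 0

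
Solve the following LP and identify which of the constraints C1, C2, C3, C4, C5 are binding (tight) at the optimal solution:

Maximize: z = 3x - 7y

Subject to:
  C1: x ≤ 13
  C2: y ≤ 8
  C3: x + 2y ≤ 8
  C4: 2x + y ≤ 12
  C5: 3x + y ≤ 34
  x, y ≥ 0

At x = 6, y = 0, compute slack b - a·x for each constraint:
  C1: 13 − 6 = 7  (slack)
  C2: 8 − 0 = 8  (slack)
  C3: 8 − 6 = 2  (slack)
  C4: 12 − 12 = 0  (binding)
  C5: 34 − 18 = 16  (slack)

Optimal: x = 6, y = 0
Binding: C4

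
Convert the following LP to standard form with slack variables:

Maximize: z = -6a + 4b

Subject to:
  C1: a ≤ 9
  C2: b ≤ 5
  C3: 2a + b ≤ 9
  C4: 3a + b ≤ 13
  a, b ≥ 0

max z = -6a + 4b

s.t.
  a + s1 = 9
  b + s2 = 5
  2a + b + s3 = 9
  3a + b + s4 = 13
  a, b, s1, s2, s3, s4 ≥ 0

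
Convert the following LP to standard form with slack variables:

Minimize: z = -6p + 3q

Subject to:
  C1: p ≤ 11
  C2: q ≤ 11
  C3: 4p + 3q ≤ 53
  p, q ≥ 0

min z = -6p + 3q

s.t.
  p + s1 = 11
  q + s2 = 11
  4p + 3q + s3 = 53
  p, q, s1, s2, s3 ≥ 0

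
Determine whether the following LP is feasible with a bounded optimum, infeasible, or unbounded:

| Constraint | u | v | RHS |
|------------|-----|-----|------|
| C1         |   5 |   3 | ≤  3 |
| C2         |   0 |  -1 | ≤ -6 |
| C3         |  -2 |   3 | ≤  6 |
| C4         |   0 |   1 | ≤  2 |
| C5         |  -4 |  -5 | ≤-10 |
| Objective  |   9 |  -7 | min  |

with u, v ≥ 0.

Infeasible (no feasible solution exists)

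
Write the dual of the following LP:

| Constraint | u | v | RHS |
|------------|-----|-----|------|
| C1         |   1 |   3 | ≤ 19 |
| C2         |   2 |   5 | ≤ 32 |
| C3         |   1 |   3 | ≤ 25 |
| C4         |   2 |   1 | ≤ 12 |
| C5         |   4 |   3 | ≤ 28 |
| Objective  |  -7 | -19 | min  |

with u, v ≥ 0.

Primal min cᵀx s.t. Ax ≤ b, x ≥ 0  →  Dual max −bᵀy s.t. Aᵀy ≥ −c, y ≥ 0.

Maximize: z = -19y1 - 32y2 - 25y3 - 12y4 - 28y5

Subject to:
  y1 + 2y2 + y3 + 2y4 + 4y5 ≥ 7
  3y1 + 5y2 + 3y3 + y4 + 3y5 ≥ 19
  y1, y2, y3, y4, y5 ≥ 0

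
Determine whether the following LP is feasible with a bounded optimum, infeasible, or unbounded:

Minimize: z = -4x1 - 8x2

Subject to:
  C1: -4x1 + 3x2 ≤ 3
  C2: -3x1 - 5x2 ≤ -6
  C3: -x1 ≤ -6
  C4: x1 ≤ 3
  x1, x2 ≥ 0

Infeasible (no feasible solution exists)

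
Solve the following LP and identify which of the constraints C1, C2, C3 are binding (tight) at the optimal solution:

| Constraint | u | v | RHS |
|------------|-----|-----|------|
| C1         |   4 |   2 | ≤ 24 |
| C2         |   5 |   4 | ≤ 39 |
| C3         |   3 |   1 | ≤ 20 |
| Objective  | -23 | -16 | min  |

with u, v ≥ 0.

At u = 3, v = 6, compute slack b - a·x for each constraint:
  C1: 24 − 24 = 0  (binding)
  C2: 39 − 39 = 0  (binding)
  C3: 20 − 15 = 5  (slack)

Optimal: u = 3, v = 6
Binding: C1, C2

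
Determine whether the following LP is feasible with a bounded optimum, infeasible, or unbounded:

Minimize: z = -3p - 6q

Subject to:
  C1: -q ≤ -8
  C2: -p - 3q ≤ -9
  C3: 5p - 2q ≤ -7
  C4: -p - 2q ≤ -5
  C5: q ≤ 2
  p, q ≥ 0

Infeasible (no feasible solution exists)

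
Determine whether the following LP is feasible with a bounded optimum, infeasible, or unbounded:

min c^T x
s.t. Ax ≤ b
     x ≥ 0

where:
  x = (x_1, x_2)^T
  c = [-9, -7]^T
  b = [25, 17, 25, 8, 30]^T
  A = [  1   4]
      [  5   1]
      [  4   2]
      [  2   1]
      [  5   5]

Feasible with a bounded optimal solution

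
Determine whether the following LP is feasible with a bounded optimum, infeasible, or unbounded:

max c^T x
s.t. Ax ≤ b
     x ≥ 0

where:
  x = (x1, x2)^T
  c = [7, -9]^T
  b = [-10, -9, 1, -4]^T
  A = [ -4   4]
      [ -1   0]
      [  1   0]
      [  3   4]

Infeasible (no feasible solution exists)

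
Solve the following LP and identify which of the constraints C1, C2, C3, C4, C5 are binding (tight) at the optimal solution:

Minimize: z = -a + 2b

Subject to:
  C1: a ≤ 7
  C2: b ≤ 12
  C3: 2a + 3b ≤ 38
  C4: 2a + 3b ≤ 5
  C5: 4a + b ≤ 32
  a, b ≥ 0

At a = 2.5, b = 0, compute slack b - a·x for each constraint:
  C1: 7 − 2.5 = 4.5  (slack)
  C2: 12 − 0 = 12  (slack)
  C3: 38 − 5 = 33  (slack)
  C4: 5 − 5 = 0  (binding)
  C5: 32 − 10 = 22  (slack)

Optimal: a = 2.5, b = 0
Binding: C4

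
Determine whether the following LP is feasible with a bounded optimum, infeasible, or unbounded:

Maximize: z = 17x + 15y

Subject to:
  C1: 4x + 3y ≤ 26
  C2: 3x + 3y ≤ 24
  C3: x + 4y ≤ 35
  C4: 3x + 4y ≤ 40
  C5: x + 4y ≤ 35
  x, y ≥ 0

Feasible with a bounded optimal solution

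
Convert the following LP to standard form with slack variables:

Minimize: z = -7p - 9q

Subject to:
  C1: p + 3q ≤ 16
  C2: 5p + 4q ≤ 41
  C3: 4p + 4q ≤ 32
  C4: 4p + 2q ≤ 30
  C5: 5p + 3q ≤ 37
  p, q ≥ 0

min z = -7p - 9q

s.t.
  p + 3q + s1 = 16
  5p + 4q + s2 = 41
  4p + 4q + s3 = 32
  4p + 2q + s4 = 30
  5p + 3q + s5 = 37
  p, q, s1, s2, s3, s4, s5 ≥ 0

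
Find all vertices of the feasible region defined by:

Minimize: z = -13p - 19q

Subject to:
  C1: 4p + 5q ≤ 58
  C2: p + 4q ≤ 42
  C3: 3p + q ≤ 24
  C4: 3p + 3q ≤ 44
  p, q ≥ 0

(0, 0), (8, 0), (5.636, 7.091), (2, 10), (0, 10.5)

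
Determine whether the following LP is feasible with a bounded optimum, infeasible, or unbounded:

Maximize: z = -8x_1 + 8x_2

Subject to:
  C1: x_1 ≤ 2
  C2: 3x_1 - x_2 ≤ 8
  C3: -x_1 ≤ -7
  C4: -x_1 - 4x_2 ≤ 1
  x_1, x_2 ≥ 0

Infeasible (no feasible solution exists)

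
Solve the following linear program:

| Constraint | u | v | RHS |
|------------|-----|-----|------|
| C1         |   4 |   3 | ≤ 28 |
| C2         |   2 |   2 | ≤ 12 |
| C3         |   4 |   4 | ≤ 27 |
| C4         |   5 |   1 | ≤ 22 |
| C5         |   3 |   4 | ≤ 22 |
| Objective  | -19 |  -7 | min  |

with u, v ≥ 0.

Evaluate the objective at each vertex of the feasible region:
  z(0, 0) = 0
  z(4.4, 0) = -83.6
  z(4, 2) = -90  ←
  z(2, 4) = -66
  z(0, 5.5) = -38.5
The minimum is at u = 4, v = 2.

u = 4, v = 2, z = -90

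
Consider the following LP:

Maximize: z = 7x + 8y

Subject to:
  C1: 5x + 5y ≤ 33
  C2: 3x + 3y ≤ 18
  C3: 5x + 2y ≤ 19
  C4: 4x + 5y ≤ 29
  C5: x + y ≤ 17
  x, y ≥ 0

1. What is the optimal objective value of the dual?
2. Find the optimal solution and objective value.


1. 47
2. x = 1, y = 5, z = 47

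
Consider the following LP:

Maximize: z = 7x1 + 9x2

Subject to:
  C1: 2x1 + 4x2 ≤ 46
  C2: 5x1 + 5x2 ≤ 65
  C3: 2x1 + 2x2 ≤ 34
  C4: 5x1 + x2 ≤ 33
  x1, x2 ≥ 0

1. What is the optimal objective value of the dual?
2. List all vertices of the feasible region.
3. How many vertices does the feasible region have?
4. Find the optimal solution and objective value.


1. 111
2. (0, 0), (6.6, 0), (5, 8), (3, 10), (0, 11.5)
3. 5
4. x1 = 3, x2 = 10, z = 111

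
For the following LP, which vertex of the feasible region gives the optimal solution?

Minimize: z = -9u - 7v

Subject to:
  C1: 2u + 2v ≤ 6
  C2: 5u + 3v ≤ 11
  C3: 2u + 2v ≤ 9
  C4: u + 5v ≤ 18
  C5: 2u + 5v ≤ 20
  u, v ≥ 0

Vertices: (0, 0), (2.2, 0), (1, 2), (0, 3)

Evaluate the objective at each vertex of the feasible region:
  z(0, 0) = 0
  z(2.2, 0) = -19.8
  z(1, 2) = -23  ←
  z(0, 3) = -21
The minimum is at u = 1, v = 2.

(1, 2)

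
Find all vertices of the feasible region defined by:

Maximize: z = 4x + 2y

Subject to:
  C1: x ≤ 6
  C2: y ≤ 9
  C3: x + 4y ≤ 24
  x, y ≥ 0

(0, 0), (6, 0), (6, 4.5), (0, 6)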